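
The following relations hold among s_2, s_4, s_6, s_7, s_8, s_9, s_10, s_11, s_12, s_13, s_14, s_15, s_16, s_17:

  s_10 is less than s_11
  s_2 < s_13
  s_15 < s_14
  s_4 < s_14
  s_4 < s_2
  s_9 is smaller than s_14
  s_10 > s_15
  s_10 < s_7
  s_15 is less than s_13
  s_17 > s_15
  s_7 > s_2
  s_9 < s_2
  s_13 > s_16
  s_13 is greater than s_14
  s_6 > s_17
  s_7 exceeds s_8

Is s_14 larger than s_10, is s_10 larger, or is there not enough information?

undetermined

Following every chain through s_10: above s_10 we get s_7, s_11; below s_10 we get s_15.
s_14 is not reached, and no chain runs the other way from s_14 to s_10.
So the given relations leave the order of s_10 and s_14 undetermined.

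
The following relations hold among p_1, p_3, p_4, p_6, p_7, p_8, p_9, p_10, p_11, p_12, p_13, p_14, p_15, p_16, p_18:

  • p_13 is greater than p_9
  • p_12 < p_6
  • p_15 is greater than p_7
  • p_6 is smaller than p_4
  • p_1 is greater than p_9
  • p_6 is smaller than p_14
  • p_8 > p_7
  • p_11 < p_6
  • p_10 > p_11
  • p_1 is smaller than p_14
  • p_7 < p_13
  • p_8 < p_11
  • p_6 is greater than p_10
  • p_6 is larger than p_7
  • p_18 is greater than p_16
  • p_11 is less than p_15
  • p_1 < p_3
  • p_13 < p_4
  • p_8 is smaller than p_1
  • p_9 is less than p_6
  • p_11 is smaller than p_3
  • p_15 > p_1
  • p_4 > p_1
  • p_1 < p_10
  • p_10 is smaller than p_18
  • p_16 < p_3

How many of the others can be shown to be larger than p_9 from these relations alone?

The elements the relations force above p_9 are p_1, p_10, p_13, p_15, p_6, p_3, p_4, p_14, p_18 — no chain reaches any other.
That is 9.

9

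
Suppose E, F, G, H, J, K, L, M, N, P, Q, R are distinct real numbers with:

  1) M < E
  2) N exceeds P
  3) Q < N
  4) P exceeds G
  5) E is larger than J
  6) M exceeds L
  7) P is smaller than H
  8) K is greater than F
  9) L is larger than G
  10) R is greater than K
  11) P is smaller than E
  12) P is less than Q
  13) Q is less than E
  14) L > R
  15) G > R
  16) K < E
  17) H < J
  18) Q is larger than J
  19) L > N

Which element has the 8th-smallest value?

Piecing the relations together gives one ordering: F < K < R < G < P < H < J < Q < N < L < M < E.
Counting 8 from the smallest end gives Q.

Q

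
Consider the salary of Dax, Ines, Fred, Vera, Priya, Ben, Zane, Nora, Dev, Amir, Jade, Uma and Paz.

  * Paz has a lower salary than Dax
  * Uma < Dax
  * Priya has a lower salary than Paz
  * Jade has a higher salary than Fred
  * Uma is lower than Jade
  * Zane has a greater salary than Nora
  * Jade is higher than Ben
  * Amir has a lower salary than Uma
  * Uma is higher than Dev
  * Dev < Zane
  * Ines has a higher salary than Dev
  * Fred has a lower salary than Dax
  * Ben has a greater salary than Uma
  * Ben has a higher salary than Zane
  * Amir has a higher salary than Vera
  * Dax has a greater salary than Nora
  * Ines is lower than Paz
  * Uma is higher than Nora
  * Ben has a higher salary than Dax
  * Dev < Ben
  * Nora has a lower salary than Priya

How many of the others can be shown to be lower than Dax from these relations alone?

9

Directly below Dax: Fred, Nora, Uma, Paz.
One step further: Dev, Ines, Amir, Priya (8 so far).
One step further: Vera (9 so far).
No other element is forced below Dax by the given relations, so the count is 9.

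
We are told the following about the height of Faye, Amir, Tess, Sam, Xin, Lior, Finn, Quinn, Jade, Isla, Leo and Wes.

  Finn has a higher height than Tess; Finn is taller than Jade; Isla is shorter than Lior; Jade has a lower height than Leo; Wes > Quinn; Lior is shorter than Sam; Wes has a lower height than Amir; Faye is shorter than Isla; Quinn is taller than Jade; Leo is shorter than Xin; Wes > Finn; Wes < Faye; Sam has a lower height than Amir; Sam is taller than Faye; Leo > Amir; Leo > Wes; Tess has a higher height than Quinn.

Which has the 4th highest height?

The consecutive relations fix a unique order: Jade < Quinn < Tess < Finn < Wes < Faye < Isla < Lior < Sam < Amir < Leo < Xin.
The 4th largest is Sam.

Sam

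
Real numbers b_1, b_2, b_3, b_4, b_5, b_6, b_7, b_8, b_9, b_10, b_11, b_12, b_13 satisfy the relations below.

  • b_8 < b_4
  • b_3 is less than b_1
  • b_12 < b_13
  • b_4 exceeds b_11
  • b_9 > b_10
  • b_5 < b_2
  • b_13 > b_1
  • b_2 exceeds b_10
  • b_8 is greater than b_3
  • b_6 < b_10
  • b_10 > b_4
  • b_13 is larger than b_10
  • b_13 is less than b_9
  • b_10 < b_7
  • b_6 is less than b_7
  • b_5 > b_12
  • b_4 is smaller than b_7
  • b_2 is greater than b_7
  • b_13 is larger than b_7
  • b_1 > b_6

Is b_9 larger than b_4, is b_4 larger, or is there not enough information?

b_9

The relevant relations are b_4 < b_10; b_10 < b_7; b_7 < b_13; b_13 < b_9.
Chaining these gives b_4 < b_10 < b_7 < b_13 < b_9.
So b_9 is larger.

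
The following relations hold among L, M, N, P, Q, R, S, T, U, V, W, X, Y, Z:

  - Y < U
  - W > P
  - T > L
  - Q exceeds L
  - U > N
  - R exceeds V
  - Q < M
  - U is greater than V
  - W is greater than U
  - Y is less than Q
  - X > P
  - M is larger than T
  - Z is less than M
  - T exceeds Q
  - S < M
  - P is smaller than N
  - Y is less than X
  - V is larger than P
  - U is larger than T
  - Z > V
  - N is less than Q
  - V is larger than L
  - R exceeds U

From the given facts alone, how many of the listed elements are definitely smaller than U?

7

The elements the relations force below U are Y, L, P, N, Q, T, V — no chain reaches any other.
That is 7.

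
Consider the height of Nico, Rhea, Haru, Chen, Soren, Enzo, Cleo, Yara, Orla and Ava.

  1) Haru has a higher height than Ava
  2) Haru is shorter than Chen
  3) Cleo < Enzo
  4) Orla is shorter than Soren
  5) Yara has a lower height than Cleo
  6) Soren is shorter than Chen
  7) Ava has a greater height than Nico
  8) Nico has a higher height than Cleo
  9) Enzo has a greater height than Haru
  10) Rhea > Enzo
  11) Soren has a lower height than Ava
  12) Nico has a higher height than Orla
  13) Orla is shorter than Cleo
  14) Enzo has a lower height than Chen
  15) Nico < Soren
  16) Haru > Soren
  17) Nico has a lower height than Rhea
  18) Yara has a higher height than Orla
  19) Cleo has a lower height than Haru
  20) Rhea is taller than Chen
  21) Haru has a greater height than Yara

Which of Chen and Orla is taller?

Chen

Following the relations from Orla: Orla < Yara < Cleo < Nico < Soren < Ava < Haru < Enzo < Chen.
So Orla < Chen; Chen is the taller of the two.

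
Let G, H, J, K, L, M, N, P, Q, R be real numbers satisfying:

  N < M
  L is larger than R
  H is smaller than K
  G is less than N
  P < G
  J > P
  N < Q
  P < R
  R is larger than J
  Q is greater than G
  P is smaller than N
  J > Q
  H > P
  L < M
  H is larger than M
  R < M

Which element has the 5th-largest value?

R

Chaining the given pairs: P < G < N < Q < J < R < L < M < H < K.
Counting 5 from the largest end gives R.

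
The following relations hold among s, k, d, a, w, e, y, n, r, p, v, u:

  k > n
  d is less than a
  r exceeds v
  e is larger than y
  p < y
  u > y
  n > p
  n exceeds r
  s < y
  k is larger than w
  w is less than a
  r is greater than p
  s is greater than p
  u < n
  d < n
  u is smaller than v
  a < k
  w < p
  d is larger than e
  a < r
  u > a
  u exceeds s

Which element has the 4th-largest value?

v

The consecutive relations fix a unique order: w < p < s < y < e < d < a < u < v < r < n < k.
Counting 4 from the largest end gives v.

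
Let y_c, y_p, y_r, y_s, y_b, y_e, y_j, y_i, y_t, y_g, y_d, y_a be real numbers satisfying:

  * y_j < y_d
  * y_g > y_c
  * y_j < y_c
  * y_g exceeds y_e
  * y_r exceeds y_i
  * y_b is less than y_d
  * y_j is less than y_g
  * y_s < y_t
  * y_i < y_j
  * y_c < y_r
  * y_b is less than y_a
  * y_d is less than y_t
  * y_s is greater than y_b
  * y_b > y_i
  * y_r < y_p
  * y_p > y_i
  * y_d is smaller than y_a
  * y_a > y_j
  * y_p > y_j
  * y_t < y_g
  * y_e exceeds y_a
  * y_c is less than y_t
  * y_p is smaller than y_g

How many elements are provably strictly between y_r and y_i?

2

Chaining upward from y_i reaches: y_j, y_b, y_d, y_c, y_a, y_s, y_t, y_e, y_p, y_g.
Chaining downward from y_r reaches: y_j, y_c.
Strictly between y_i and y_r are those in both lists: y_j, y_c — 2 elements.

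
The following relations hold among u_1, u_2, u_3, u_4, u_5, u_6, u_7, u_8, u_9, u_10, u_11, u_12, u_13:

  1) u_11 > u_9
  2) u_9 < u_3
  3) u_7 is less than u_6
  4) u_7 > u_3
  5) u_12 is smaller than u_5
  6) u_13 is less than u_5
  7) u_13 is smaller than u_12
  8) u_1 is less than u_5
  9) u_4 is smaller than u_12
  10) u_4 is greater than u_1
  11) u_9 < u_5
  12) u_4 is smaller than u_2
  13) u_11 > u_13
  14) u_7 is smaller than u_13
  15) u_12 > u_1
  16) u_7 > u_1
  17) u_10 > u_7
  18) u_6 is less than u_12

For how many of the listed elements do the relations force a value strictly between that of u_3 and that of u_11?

Chaining upward from u_3 reaches: u_7, u_13, u_10, u_6, u_12, u_5.
Chaining downward from u_11 reaches: u_1, u_9, u_7, u_13.
Strictly between u_3 and u_11 are those in both lists: u_7, u_13 — 2 elements.

2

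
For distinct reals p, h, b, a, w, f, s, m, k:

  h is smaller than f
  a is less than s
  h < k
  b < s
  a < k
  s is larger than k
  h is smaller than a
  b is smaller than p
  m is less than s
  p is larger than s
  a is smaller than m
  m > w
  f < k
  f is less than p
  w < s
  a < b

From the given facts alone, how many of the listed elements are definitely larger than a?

5

The elements the relations force above a are k, b, m, s, p — no chain reaches any other.
That is 5.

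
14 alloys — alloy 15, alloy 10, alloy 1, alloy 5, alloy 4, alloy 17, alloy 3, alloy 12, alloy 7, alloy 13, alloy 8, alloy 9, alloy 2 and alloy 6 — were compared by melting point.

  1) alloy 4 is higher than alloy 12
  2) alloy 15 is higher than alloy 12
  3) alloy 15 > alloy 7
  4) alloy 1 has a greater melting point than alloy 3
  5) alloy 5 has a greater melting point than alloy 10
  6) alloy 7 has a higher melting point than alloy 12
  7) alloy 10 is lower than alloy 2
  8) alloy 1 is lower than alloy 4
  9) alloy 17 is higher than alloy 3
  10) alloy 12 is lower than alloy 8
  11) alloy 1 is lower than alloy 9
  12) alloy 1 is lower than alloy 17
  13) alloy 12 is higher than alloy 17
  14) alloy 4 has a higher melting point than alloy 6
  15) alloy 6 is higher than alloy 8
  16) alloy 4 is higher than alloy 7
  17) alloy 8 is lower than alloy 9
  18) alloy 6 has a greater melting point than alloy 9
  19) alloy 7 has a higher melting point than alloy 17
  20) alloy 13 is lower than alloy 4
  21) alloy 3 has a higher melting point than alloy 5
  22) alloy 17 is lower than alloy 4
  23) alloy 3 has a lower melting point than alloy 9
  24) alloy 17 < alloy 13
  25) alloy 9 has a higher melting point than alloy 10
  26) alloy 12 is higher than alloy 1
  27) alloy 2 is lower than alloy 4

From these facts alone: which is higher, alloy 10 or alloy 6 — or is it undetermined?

The relevant relations are alloy 10 < alloy 5; alloy 5 < alloy 3; alloy 3 < alloy 1; alloy 1 < alloy 17; alloy 17 < alloy 12; alloy 12 < alloy 8; alloy 8 < alloy 9; alloy 9 < alloy 6.
Together: alloy 10 < alloy 5 < alloy 3 < alloy 1 < alloy 17 < alloy 12 < alloy 8 < alloy 9 < alloy 6.
So alloy 6 is higher.

alloy 6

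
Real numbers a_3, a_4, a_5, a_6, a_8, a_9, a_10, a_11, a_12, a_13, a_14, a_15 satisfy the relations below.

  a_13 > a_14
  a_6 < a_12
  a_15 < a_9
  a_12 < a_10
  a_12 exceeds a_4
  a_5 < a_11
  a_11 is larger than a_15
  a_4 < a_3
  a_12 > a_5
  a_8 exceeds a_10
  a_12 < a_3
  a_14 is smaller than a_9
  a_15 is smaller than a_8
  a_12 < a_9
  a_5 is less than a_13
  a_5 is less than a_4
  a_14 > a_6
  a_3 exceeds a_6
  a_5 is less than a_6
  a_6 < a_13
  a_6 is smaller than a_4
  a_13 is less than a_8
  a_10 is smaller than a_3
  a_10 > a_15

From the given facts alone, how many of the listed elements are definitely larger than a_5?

From a_5 the given relations immediately reach a_6, a_11, a_13, a_4, a_12.
From those, a_14, a_10, a_3, a_8, a_9 — 10 in total.
Nothing else is reachable above a_5; 10 in all.

10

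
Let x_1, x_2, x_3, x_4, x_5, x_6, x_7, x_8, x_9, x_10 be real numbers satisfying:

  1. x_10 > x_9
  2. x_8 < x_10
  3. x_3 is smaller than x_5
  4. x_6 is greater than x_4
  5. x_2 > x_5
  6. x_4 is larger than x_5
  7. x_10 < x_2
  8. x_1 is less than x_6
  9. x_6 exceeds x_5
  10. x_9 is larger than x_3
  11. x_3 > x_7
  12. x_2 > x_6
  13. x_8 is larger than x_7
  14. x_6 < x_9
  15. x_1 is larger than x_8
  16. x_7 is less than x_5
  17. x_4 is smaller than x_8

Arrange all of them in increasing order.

Each adjacent pair is fixed by a given relation: x_7 < x_3; x_3 < x_5; x_5 < x_4; x_4 < x_8; x_8 < x_1; x_1 < x_6; x_6 < x_9; x_9 < x_10; x_10 < x_2. Chaining them end to end gives the full order.

x_7 < x_3 < x_5 < x_4 < x_8 < x_1 < x_6 < x_9 < x_10 < x_2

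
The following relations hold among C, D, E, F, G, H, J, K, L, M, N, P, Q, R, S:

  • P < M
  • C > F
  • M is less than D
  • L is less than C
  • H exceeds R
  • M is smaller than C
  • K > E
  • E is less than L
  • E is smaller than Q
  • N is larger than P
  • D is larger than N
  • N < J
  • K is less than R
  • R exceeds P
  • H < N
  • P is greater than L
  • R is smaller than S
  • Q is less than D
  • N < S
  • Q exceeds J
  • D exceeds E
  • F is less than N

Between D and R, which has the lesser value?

R

R < H and H < N give R < N.
With N < J: R < H < N < J.
With J < Q: R < H < N < J < Q.
Then Q < D extends the chain to D.
So R < D; R is the smaller of the two.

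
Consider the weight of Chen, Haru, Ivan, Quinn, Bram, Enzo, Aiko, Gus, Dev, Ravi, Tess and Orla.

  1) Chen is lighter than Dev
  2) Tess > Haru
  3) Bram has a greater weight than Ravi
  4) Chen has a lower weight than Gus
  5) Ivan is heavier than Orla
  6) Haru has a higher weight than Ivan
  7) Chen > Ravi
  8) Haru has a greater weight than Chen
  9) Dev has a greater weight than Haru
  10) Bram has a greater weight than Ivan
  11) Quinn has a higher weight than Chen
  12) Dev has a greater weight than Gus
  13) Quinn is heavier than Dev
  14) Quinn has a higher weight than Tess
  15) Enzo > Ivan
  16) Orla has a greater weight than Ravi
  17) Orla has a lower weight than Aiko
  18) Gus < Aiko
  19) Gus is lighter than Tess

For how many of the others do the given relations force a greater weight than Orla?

8

The elements the relations force above Orla are Ivan, Haru, Tess, Enzo, Aiko, Dev, Bram, Quinn — no chain reaches any other.
That is 8.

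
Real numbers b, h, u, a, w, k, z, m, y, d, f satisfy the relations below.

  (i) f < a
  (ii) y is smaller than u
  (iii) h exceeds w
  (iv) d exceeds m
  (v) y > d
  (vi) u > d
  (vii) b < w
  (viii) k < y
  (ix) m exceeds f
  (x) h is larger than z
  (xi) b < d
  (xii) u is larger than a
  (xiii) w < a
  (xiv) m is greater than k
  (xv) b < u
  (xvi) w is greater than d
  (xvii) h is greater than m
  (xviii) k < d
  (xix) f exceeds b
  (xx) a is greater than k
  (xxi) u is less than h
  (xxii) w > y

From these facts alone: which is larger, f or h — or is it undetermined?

f < m and m < d give f < d.
With d < y: f < m < d < y.
With y < w: f < m < d < y < w.
Then w < a extends the chain to a.
Then a < u extends the chain to u.
Then u < h extends the chain to h.
So h is larger.

h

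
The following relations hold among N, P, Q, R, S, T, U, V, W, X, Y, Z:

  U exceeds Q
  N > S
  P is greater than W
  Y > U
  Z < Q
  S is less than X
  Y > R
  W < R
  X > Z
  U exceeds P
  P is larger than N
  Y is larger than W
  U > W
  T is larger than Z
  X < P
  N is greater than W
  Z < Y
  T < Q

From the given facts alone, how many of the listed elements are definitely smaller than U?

The elements the relations force below U are Z, T, S, X, W, N, P, Q — no chain reaches any other.
That is 8.

8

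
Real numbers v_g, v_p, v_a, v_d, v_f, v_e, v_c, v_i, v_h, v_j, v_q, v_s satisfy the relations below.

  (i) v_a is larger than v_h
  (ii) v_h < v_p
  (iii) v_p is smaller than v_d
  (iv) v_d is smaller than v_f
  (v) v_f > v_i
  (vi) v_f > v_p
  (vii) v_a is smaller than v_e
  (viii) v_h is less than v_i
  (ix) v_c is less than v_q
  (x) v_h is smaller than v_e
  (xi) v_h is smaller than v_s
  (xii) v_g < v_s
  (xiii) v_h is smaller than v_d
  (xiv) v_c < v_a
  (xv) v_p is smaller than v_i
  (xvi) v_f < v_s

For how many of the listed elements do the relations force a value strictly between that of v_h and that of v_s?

4

The relations place v_h below v_s. An element lies strictly between them when it is forced above v_h and also forced below v_s.
Above v_h: {v_p, v_d, v_a, v_e, v_i, v_f}. Below v_s: {v_p, v_d, v_i, v_f, v_g}.
Intersection: {v_p, v_d, v_i, v_f} — 4.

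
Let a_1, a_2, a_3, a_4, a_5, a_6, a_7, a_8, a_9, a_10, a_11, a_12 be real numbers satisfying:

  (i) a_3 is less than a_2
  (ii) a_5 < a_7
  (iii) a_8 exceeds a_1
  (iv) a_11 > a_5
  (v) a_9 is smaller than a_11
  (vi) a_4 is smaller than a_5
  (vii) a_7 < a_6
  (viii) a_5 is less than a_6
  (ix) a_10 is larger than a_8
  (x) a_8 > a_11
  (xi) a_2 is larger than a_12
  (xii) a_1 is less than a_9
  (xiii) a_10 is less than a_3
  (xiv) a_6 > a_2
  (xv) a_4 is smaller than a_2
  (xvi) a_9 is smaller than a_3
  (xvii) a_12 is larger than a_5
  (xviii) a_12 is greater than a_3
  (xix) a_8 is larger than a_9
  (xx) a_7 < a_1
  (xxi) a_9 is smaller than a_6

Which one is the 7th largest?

a_11

Piecing the relations together gives one ordering: a_4 < a_5 < a_7 < a_1 < a_9 < a_11 < a_8 < a_10 < a_3 < a_12 < a_2 < a_6.
Counting 7 from the largest end gives a_11.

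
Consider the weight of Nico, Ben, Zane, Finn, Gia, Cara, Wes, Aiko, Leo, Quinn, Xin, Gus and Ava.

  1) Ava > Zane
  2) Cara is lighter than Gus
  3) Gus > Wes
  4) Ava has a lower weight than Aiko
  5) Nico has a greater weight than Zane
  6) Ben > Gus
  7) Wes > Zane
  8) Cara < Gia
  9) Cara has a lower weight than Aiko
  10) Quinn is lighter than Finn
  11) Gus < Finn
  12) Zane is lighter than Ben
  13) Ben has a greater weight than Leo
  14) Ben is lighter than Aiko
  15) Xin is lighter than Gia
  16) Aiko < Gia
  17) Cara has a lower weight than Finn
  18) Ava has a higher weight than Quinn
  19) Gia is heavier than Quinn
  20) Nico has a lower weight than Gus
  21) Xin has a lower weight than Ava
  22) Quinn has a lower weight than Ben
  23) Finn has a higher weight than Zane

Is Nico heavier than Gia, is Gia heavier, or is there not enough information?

Nico < Gus and Gus < Ben give Nico < Ben.
Then Ben < Aiko extends the chain to Aiko.
With Aiko < Gia: Nico < Gus < Ben < Aiko < Gia.
So Gia is heavier.

Gia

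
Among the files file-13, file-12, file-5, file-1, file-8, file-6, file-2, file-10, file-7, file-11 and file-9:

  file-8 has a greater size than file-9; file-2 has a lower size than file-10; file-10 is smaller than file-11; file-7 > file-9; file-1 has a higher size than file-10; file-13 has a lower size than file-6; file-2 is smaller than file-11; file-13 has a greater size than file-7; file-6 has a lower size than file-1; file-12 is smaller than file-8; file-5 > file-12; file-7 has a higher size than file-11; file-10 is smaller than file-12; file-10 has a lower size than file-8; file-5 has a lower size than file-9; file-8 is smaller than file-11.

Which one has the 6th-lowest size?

Chaining the given pairs: file-2 < file-10 < file-12 < file-5 < file-9 < file-8 < file-11 < file-7 < file-13 < file-6 < file-1.
The 6th smallest is file-8.

file-8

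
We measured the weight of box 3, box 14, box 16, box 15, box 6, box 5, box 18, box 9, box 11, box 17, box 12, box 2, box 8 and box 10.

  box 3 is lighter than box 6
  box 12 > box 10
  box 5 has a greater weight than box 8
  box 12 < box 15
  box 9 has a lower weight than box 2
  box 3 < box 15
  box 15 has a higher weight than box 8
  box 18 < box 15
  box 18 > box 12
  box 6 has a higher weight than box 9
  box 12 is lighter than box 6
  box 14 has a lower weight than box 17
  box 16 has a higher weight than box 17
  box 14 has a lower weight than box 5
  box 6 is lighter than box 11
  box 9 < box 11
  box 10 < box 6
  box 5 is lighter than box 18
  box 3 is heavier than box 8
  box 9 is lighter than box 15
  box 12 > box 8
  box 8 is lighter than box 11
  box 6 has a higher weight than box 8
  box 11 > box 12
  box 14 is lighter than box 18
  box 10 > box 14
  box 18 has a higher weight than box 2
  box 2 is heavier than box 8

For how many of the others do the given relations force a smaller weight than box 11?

7

From box 11 the given relations immediately reach box 8, box 12, box 9, box 6.
From those, box 3, box 10 — 6 in total.
From those, box 14 — 7 in total.
Nothing else is reachable below box 11; 7 in all.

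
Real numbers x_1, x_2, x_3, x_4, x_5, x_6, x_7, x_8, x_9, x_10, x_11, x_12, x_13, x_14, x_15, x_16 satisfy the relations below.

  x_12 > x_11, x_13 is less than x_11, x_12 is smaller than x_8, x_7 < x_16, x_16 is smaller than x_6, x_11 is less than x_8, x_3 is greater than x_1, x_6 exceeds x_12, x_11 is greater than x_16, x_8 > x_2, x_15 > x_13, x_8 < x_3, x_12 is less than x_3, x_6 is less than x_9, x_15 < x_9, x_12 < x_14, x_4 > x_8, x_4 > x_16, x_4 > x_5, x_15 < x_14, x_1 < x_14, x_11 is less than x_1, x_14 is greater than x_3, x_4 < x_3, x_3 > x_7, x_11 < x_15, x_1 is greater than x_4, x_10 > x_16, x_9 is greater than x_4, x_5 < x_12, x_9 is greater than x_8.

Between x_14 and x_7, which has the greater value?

The relevant relations are x_7 < x_16; x_16 < x_11; x_11 < x_12; x_12 < x_8; x_8 < x_4; x_4 < x_1; x_1 < x_3; x_3 < x_14.
Together: x_7 < x_16 < x_11 < x_12 < x_8 < x_4 < x_1 < x_3 < x_14.
So x_7 < x_14; x_14 is the larger of the two.

x_14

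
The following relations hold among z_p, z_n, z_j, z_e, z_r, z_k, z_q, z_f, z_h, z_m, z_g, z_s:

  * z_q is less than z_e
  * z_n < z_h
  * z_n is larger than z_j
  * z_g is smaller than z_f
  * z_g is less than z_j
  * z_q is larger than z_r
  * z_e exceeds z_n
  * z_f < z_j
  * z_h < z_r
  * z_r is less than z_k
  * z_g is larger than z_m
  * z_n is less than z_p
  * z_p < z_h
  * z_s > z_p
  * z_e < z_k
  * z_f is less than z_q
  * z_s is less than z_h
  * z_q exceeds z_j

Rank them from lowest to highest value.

Nothing is placed below z_m, so it is least; from there z_m < z_g; z_g < z_f; z_f < z_j; z_j < z_n; z_n < z_p; z_p < z_s; z_s < z_h; z_h < z_r; z_r < z_q; z_q < z_e; z_e < z_k, each given directly.

z_m < z_g < z_f < z_j < z_n < z_p < z_s < z_h < z_r < z_q < z_e < z_k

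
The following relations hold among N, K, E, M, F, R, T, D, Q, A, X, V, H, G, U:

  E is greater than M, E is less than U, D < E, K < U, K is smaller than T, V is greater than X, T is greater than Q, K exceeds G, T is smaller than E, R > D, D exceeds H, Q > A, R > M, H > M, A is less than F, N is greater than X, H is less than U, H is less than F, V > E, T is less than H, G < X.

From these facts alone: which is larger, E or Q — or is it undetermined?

Q < T and T < H give Q < H.
With H < D: Q < T < H < D.
With D < E: Q < T < H < D < E.
So E is larger.

E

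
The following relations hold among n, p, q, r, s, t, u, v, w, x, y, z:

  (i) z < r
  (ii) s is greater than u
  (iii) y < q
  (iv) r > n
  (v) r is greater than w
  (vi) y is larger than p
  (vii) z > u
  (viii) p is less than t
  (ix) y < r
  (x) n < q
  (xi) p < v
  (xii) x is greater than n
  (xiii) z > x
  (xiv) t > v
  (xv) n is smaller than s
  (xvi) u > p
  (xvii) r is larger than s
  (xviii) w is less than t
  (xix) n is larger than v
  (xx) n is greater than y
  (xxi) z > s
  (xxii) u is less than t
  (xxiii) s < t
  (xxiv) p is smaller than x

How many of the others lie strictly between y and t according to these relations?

Chaining upward from y reaches: n, q, s, x, z, r.
Chaining downward from t reaches: p, v, u, n, w, s.
Strictly between y and t are those in both lists: n, s — 2 elements.

2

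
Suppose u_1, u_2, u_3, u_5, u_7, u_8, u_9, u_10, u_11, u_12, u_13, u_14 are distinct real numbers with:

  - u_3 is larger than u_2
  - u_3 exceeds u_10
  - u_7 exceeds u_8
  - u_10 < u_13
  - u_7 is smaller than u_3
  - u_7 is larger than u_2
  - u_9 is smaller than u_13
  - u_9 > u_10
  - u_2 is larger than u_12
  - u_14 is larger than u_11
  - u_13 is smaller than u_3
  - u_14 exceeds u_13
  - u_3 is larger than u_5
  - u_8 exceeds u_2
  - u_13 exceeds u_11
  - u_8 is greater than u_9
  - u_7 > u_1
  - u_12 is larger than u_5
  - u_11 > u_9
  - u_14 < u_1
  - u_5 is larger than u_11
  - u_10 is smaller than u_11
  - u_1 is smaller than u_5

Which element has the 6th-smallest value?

Piecing the relations together gives one ordering: u_10 < u_9 < u_11 < u_13 < u_14 < u_1 < u_5 < u_12 < u_2 < u_8 < u_7 < u_3.
Counting 6 from the smallest end gives u_1.

u_1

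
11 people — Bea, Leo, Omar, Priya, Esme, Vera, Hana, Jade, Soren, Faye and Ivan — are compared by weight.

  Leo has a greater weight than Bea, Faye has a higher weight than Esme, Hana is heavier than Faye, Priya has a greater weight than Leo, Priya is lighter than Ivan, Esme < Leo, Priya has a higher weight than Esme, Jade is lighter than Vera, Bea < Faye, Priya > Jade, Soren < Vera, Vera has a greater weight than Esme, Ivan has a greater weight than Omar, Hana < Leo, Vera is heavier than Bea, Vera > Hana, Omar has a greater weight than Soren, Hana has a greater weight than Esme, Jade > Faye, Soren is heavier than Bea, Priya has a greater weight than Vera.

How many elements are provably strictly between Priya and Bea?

6

The relations place Bea below Priya. An element lies strictly between them when it is forced above Bea and also forced below Priya.
Above Bea: {Faye, Jade, Hana, Leo, Soren, Vera, Omar, Ivan}. Below Priya: {Esme, Faye, Jade, Hana, Leo, Soren, Vera}.
Intersection: {Faye, Jade, Hana, Leo, Soren, Vera} — 6.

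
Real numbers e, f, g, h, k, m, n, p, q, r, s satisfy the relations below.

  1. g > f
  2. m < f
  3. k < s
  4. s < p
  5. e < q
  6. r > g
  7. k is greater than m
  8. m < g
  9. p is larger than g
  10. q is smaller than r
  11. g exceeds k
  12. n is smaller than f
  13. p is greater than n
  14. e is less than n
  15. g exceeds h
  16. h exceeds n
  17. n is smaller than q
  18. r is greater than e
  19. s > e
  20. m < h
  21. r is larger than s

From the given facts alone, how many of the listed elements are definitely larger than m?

7

Directly above m: h, k, f, g.
One step further: s, p, r (7 so far).
Nothing else is reachable above m; 7 in all.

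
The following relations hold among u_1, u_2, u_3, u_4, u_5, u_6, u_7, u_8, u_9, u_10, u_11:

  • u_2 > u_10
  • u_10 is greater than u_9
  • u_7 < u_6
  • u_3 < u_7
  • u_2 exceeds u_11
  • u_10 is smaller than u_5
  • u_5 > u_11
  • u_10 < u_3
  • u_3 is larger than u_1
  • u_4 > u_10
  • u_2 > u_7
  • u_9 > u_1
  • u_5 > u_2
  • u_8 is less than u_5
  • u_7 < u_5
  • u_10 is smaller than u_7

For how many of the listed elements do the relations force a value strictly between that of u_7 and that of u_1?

3

Chaining upward from u_1 reaches: u_9, u_10, u_3, u_4, u_2, u_6, u_5.
Chaining downward from u_7 reaches: u_9, u_10, u_3.
Strictly between u_1 and u_7 are those in both lists: u_9, u_10, u_3 — 3 elements.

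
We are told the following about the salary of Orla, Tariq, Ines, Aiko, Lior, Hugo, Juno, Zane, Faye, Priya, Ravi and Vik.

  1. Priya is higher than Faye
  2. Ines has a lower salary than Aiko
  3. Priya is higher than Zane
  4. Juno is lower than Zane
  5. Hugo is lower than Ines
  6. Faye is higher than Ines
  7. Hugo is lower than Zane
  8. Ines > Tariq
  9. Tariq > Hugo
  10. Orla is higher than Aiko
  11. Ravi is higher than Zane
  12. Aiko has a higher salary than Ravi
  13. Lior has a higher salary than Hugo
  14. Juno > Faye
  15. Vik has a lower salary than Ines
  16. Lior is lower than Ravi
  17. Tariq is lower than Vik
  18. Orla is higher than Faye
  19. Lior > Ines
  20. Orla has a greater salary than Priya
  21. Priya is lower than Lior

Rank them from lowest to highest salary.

Each adjacent pair is fixed by a given relation: Hugo < Tariq; Tariq < Vik; Vik < Ines; Ines < Faye; Faye < Juno; Juno < Zane; Zane < Priya; Priya < Lior; Lior < Ravi; Ravi < Aiko; Aiko < Orla. Chaining them end to end gives the full order.

Hugo < Tariq < Vik < Ines < Faye < Juno < Zane < Priya < Lior < Ravi < Aiko < Orla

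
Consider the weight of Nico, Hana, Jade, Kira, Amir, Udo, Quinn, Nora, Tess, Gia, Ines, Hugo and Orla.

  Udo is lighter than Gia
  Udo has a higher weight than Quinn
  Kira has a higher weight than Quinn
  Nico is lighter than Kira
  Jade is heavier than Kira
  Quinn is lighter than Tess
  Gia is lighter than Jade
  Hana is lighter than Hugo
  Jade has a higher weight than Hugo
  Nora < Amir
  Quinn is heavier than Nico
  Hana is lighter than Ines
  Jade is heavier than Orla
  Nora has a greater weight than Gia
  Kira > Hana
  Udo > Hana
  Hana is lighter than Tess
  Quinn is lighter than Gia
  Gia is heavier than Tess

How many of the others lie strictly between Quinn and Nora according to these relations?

3

Chaining upward from Quinn reaches: Udo, Tess, Gia, Kira, Amir, Jade.
Chaining downward from Nora reaches: Hana, Nico, Udo, Tess, Gia.
Strictly between Quinn and Nora are those in both lists: Udo, Tess, Gia — 3 elements.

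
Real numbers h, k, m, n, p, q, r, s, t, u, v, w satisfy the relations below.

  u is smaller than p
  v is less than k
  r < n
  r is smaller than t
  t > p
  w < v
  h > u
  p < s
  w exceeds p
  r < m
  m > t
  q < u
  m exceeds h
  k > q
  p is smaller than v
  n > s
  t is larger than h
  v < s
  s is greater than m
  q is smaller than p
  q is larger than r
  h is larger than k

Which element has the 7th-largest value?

Chaining the given pairs: r < q < u < p < w < v < k < h < t < m < s < n.
The 7th largest is v.

v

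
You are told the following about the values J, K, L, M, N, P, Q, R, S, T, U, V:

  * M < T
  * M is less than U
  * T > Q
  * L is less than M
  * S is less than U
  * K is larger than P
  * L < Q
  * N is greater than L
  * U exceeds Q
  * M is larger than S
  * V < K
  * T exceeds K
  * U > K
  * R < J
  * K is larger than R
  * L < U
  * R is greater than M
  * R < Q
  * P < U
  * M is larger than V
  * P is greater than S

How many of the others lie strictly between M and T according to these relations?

The relations place M below T. An element lies strictly between them when it is forced above M and also forced below T.
Above M: {R, K, Q, J, U}. Below T: {V, S, L, P, R, K, Q}.
Intersection: {R, K, Q} — 3.

3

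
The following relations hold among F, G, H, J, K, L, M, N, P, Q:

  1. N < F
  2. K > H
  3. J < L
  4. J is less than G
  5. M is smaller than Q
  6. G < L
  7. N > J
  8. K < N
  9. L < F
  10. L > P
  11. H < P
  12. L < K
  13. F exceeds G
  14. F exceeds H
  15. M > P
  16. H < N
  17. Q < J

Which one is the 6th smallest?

G

Chaining the given pairs: H < P < M < Q < J < G < L < K < N < F.
The 6th smallest is G.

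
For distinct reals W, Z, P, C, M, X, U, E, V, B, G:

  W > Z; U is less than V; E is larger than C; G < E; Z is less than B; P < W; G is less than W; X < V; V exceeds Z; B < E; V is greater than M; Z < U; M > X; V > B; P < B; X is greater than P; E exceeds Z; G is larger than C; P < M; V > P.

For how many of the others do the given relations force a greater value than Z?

The elements the relations force above Z are B, E, U, W, V — no chain reaches any other.
That is 5.

5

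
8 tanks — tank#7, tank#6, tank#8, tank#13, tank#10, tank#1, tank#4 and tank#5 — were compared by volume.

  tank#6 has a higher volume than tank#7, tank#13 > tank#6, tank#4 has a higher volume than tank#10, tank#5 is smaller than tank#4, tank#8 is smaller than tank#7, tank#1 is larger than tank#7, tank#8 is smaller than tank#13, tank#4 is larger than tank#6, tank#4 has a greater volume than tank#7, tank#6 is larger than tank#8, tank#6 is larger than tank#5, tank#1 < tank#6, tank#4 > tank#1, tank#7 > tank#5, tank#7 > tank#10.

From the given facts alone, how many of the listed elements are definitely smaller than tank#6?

5

Directly below tank#6: tank#5, tank#8, tank#7, tank#1.
One step further: tank#10 (5 so far).
No other element is forced below tank#6 by the given relations, so the count is 5.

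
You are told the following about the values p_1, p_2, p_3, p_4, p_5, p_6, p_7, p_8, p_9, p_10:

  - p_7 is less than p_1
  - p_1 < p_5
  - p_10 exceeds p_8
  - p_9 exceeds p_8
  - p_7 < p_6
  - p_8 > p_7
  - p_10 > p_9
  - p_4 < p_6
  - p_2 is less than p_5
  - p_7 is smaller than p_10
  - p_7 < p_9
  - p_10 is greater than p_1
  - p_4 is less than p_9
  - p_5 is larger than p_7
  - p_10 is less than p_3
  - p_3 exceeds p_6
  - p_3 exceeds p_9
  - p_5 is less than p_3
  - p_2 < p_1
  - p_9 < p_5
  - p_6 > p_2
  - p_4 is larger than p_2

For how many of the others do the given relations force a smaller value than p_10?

6

The elements the relations force below p_10 are p_2, p_7, p_1, p_4, p_8, p_9 — no chain reaches any other.
That is 6.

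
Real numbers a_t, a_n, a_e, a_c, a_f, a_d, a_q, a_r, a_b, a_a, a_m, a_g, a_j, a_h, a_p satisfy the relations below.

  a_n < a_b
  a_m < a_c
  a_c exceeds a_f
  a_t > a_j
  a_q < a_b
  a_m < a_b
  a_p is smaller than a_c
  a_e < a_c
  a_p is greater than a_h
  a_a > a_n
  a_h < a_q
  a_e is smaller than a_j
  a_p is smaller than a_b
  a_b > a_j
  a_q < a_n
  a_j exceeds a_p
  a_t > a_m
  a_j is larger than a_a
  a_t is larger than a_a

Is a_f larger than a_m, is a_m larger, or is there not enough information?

Following every chain through a_f: above a_f we get a_c.
a_m is not reached, and no chain runs the other way from a_m to a_f.
So the given relations leave the order of a_f and a_m undetermined.

undetermined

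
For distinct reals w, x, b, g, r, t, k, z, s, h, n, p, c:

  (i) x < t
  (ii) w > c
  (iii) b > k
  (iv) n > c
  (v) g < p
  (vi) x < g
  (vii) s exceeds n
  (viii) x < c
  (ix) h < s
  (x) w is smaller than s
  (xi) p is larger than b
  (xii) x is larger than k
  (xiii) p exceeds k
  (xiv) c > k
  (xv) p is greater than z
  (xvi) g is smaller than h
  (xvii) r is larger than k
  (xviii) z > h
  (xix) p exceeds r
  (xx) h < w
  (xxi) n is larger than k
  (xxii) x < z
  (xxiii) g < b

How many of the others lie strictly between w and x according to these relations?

3

Chaining upward from x reaches: c, g, b, h, z, n, t, p, s.
Chaining downward from w reaches: k, c, g, h.
Strictly between x and w are those in both lists: c, g, h — 3 elements.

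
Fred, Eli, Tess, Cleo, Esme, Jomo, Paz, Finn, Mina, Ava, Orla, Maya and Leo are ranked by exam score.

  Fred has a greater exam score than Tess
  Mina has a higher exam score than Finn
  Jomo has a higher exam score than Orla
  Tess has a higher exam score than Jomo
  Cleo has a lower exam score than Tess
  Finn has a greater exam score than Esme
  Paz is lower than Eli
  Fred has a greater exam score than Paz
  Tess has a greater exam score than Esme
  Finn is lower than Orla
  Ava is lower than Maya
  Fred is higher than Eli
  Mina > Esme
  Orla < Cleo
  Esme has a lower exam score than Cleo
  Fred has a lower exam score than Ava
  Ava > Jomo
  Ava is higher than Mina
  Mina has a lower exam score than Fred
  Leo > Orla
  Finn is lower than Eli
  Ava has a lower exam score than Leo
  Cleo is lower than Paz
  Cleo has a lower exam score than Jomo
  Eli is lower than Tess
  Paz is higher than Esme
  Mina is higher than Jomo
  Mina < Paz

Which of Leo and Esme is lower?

Esme

Esme < Finn < Orla < Cleo < Jomo < Mina < Paz < Eli < Tess < Fred < Ava < Leo, by transitivity through Finn, Orla, Cleo, Jomo, Mina, Paz, Eli, Tess, Fred, Ava.
So Esme < Leo; Esme is the lower of the two.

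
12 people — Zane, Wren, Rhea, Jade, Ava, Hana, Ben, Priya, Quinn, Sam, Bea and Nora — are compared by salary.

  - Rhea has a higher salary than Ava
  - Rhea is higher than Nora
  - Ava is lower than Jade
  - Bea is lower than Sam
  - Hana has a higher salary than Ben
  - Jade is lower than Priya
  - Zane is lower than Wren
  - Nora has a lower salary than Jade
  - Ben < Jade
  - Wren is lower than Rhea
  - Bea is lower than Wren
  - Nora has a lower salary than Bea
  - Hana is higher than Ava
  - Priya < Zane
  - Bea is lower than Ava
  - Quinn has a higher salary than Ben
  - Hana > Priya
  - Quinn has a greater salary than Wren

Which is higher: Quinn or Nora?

Quinn

Nora < Bea and Bea < Ava give Nora < Ava.
With Ava < Jade: Nora < Bea < Ava < Jade.
With Jade < Priya: Nora < Bea < Ava < Jade < Priya.
With Priya < Zane: Nora < Bea < Ava < Jade < Priya < Zane.
Then Zane < Wren extends the chain to Wren.
Then Wren < Quinn extends the chain to Quinn.
So Nora < Quinn; Quinn is the higher of the two.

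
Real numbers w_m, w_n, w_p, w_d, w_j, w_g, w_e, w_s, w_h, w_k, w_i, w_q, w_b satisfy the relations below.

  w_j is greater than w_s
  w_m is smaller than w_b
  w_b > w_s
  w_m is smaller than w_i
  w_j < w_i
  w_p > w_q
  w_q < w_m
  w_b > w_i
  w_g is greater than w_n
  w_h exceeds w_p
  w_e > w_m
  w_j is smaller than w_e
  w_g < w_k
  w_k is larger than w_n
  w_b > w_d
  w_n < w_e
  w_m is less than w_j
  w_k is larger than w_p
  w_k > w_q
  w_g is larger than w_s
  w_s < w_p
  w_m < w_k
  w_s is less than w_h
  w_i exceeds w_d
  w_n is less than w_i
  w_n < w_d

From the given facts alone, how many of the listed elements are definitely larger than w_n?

From w_n the given relations immediately reach w_g, w_d, w_i, w_k, w_e.
From those, w_b — 6 in total.
No other element is forced above w_n by the given relations, so the count is 6.

6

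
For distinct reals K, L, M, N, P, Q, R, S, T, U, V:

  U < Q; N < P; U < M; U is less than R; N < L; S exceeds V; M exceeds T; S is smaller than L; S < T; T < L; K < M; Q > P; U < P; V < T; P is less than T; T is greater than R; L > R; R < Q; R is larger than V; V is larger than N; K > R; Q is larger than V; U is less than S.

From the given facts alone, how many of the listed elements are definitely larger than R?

The elements the relations force above R are Q, T, L, K, M — no chain reaches any other.
That is 5.

5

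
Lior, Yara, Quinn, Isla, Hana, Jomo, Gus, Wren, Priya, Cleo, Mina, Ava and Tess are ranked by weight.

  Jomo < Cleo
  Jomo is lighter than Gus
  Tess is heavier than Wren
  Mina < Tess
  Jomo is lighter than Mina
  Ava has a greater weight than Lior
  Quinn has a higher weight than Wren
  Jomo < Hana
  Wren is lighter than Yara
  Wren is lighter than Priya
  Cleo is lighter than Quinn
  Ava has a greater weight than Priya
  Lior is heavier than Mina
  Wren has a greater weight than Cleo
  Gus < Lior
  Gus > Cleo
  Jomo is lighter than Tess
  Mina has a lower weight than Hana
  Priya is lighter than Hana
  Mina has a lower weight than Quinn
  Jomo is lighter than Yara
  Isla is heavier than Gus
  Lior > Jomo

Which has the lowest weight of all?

Jomo

Cleo is not least since Jomo < Cleo; Wren is not least since Cleo < Wren; Gus is not least since Cleo < Gus; Priya is not least since Wren < Priya; Mina is not least since Jomo < Mina; Lior is not least since Mina < Lior; Tess is not least since Mina < Tess; Isla is not least since Gus < Isla; Ava is not least since Priya < Ava; Hana is not least since Mina < Hana; Yara is not least since Wren < Yara; Quinn is not least since Cleo < Quinn.
Only Jomo has nothing below it, so Jomo is the lowest weight.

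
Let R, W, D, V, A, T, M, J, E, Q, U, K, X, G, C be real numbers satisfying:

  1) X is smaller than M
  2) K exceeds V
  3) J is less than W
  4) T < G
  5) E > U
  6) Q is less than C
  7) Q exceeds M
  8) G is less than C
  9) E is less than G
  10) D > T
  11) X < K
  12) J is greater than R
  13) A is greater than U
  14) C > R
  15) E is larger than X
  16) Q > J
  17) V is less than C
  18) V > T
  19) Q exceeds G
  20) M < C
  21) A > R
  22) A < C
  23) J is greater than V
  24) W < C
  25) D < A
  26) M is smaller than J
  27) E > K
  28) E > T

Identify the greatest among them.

C

X is not greatest since X < M; M is not greatest since M < Q; T is not greatest since T < G; D is not greatest since D < A; V is not greatest since V < K; U is not greatest since U < E; K is not greatest since K < E; E is not greatest since E < G; G is not greatest since G < Q; R is not greatest since R < C; J is not greatest since J < Q; A is not greatest since A < C; Q is not greatest since Q < C; W is not greatest since W < C.
Only C has nothing above it, so C is the greatest.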